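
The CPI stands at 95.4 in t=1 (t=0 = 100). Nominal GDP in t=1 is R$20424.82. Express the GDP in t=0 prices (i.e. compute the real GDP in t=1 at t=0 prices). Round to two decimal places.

21409.66

Real = Nominal ÷ (Index/100) = 20424.82 ÷ (95.4/100)
     = 20424.82 ÷ 0.954 = 21409.6646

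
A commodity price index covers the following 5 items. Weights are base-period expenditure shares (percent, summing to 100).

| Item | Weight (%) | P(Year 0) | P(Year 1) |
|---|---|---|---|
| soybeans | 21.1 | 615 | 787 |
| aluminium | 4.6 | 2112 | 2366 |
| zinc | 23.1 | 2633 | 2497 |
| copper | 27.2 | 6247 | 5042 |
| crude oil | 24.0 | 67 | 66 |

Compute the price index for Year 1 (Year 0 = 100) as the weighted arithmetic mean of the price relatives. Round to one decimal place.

soybeans: 21.1 × (787/615) = 21.1 × 1.279675 = 27.0011
aluminium: 4.6 × (2366/2112) = 4.6 × 1.120265 = 5.1532
zinc: 23.1 × (2497/2633) = 23.1 × 0.948348 = 21.9068
copper: 27.2 × (5042/6247) = 27.2 × 0.807107 = 21.9533
crude oil: 24.0 × (66/67) = 24.0 × 0.985075 = 23.6418
Index = Σ wᵢ·(p₁ᵢ/p₀ᵢ) = 27.0011 + 5.1532 + 21.9068 + 21.9533 + 23.6418 = 99.6563

99.7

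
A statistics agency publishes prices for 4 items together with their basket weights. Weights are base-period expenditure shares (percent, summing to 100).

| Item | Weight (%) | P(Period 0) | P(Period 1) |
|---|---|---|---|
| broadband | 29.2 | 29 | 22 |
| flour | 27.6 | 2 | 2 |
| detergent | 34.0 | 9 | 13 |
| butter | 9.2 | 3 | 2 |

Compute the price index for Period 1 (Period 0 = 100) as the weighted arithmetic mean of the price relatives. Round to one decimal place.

broadband: 29.2 × (22/29) = 29.2 × 0.758621 = 22.1517
flour: 27.6 × (2/2) = 27.6 × 1.000000 = 27.6000
detergent: 34.0 × (13/9) = 34.0 × 1.444444 = 49.1111
butter: 9.2 × (2/3) = 9.2 × 0.666667 = 6.1333
Index = Σ wᵢ·(p₁ᵢ/p₀ᵢ) = 22.1517 + 27.6000 + 49.1111 + 6.1333 = 104.9962

105.0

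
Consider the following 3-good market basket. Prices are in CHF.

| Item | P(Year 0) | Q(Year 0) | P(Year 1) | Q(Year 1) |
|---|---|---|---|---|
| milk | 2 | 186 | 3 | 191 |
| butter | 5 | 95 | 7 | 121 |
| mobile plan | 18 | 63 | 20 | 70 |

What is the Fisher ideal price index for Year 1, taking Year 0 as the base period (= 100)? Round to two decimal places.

125.42

Laspeyres component (base-period weights):
ΣP(Year 1)Q(Year 0) = 3×186 + 7×95 + 20×63 = 558 + 665 + 1260 = 2483
ΣP(Year 0)Q(Year 0) = 2×186 + 5×95 + 18×63 = 372 + 475 + 1134 = 1981
L = 2483 / 1981 × 100 = 125.3407
Paasche component (current-period weights):
ΣP(Year 1)Q(Year 1) = 3×191 + 7×121 + 20×70 = 573 + 847 + 1400 = 2820
ΣP(Year 0)Q(Year 1) = 2×191 + 5×121 + 18×70 = 382 + 605 + 1260 = 2247
P = 2820 / 2247 × 100 = 125.5007
Fisher = √(L × P) = √(125.3407 × 125.5007) = 125.4207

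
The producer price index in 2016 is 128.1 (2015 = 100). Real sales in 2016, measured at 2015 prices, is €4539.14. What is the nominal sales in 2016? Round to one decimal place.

5814.6

Nominal = Real × (Index/100) = 4539.14 × (128.1/100)
        = 4539.14 × 1.281 = 5814.6383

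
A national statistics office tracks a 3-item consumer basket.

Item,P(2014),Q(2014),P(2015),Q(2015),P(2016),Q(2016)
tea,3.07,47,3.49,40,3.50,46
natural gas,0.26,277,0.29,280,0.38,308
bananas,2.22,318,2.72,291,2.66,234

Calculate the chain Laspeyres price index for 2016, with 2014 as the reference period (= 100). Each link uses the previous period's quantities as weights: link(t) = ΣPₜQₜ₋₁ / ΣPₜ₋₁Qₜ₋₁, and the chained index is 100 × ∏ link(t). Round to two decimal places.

Link 2014→2015:
ΣP(2015)Q(2014) = 3.49×47 + 0.29×277 + 2.72×318 = 164.03 + 80.33 + 864.96 = 1109.32
ΣP(2014)Q(2014) = 3.07×47 + 0.26×277 + 2.22×318 = 144.29 + 72.02 + 705.96 = 922.27
link = 1109.32/922.27 = 1.202815
Link 2015→2016:
ΣP(2016)Q(2015) = 3.50×40 + 0.38×280 + 2.66×291 = 140 + 106.4 + 774.06 = 1020.46
ΣP(2015)Q(2015) = 3.49×40 + 0.29×280 + 2.72×291 = 139.6 + 81.2 + 791.52 = 1012.32
link = 1020.46/1012.32 = 1.008041
Chained index = 100 × 1.202815 × 1.008041 = 121.2487

121.25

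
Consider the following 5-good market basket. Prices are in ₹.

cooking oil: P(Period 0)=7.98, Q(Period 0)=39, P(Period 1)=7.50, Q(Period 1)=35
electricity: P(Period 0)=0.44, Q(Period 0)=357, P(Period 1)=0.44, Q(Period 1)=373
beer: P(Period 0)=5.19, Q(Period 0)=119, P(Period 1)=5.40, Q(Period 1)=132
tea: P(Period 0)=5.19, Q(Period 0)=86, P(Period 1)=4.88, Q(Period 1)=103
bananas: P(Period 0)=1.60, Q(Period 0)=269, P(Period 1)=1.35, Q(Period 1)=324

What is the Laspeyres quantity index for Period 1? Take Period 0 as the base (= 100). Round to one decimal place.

Laspeyres quantity index uses base-period prices as weights.
ΣP(Period 0)·Q(Period 1) = 7.98×35 + 0.44×373 + 5.19×132 + 5.19×103 + 1.60×324 = 279.3 + 164.12 + 685.08 + 534.57 + 518.4 = 2181.47
ΣP(Period 0)·Q(Period 0) = 7.98×39 + 0.44×357 + 5.19×119 + 5.19×86 + 1.60×269 = 311.22 + 157.08 + 617.61 + 446.34 + 430.4 = 1962.65
Index = 2181.47 / 1962.65 × 100 = 111.1492

111.1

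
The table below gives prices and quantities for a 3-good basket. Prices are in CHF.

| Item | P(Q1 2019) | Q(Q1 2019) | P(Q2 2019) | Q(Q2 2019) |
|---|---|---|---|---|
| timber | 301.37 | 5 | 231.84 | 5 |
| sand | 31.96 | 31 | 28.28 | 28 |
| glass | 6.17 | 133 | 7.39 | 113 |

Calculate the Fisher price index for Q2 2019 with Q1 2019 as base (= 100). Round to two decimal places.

Laspeyres component (base-period weights):
ΣP(Q2 2019)Q(Q1 2019) = 231.84×5 + 28.28×31 + 7.39×133 = 1159.2 + 876.68 + 982.87 = 3018.75
ΣP(Q1 2019)Q(Q1 2019) = 301.37×5 + 31.96×31 + 6.17×133 = 1506.85 + 990.76 + 820.61 = 3318.22
L = 3018.75 / 3318.22 × 100 = 90.9750
Paasche component (current-period weights):
ΣP(Q2 2019)Q(Q2 2019) = 231.84×5 + 28.28×28 + 7.39×113 = 1159.2 + 791.84 + 835.07 = 2786.11
ΣP(Q1 2019)Q(Q2 2019) = 301.37×5 + 31.96×28 + 6.17×113 = 1506.85 + 894.88 + 697.21 = 3098.94
P = 2786.11 / 3098.94 × 100 = 89.9053
Fisher = √(L × P) = √(90.9750 × 89.9053) = 90.4385

90.44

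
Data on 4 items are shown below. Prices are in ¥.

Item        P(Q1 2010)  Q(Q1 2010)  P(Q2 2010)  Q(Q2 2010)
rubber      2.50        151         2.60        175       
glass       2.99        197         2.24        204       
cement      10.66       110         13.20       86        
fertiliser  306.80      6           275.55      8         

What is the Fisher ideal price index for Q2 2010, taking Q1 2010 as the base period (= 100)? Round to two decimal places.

97.59

Laspeyres component (base-period weights):
ΣP(Q2 2010)Q(Q1 2010) = 2.60×151 + 2.24×197 + 13.20×110 + 275.55×6 = 392.6 + 441.28 + 1452 + 1653.3 = 3939.18
ΣP(Q1 2010)Q(Q1 2010) = 2.50×151 + 2.99×197 + 10.66×110 + 306.80×6 = 377.5 + 589.03 + 1172.6 + 1840.8 = 3979.93
L = 3939.18 / 3979.93 × 100 = 98.9761
Paasche component (current-period weights):
ΣP(Q2 2010)Q(Q2 2010) = 2.60×175 + 2.24×204 + 13.20×86 + 275.55×8 = 455 + 456.96 + 1135.2 + 2204.4 = 4251.56
ΣP(Q1 2010)Q(Q2 2010) = 2.50×175 + 2.99×204 + 10.66×86 + 306.80×8 = 437.5 + 609.96 + 916.76 + 2454.4 = 4418.62
P = 4251.56 / 4418.62 × 100 = 96.2192
Fisher = √(L × P) = √(98.9761 × 96.2192) = 97.5879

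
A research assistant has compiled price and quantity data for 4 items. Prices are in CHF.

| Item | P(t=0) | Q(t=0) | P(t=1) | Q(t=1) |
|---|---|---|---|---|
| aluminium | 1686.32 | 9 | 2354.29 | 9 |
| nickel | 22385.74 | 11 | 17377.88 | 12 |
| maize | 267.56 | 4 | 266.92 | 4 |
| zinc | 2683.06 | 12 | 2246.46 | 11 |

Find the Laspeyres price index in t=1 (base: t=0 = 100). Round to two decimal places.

Laspeyres price index uses base-period quantities as weights.
ΣP(t=1)·Q(t=0) = 2354.29×9 + 17377.88×11 + 266.92×4 + 2246.46×12 = 21188.61 + 191156.68 + 1067.68 + 26957.52 = 240370.49
ΣP(t=0)·Q(t=0) = 1686.32×9 + 22385.74×11 + 267.56×4 + 2683.06×12 = 15176.88 + 246243.14 + 1070.24 + 32196.72 = 294686.98
Index = 240370.49 / 294686.98 × 100 = 81.5681

81.57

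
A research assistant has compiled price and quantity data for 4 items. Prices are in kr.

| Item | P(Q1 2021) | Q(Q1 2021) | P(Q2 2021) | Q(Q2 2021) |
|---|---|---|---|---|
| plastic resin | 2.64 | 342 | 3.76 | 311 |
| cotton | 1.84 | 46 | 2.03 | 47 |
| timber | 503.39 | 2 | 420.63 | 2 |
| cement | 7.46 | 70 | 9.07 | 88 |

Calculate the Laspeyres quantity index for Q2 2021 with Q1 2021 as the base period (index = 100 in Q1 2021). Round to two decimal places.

102.16

Laspeyres quantity index uses base-period prices as weights.
ΣP(Q1 2021)·Q(Q2 2021) = 2.64×311 + 1.84×47 + 503.39×2 + 7.46×88 = 821.04 + 86.48 + 1006.78 + 656.48 = 2570.78
ΣP(Q1 2021)·Q(Q1 2021) = 2.64×342 + 1.84×46 + 503.39×2 + 7.46×70 = 902.88 + 84.64 + 1006.78 + 522.2 = 2516.5
Index = 2570.78 / 2516.5 × 100 = 102.1570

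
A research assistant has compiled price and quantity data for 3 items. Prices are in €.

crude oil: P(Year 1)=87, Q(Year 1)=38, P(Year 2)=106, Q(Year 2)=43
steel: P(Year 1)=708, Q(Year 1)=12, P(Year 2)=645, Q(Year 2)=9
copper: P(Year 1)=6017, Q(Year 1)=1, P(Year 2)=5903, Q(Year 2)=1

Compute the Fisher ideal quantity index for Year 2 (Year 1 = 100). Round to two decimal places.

Laspeyres component (base-period weights):
ΣP(Year 1)Q(Year 2) = 87×43 + 708×9 + 6017×1 = 3741 + 6372 + 6017 = 16130
ΣP(Year 1)Q(Year 1) = 87×38 + 708×12 + 6017×1 = 3306 + 8496 + 6017 = 17819
L = 16130 / 17819 × 100 = 90.5214
Paasche component (current-period weights):
ΣP(Year 2)Q(Year 2) = 106×43 + 645×9 + 5903×1 = 4558 + 5805 + 5903 = 16266
ΣP(Year 2)Q(Year 1) = 106×38 + 645×12 + 5903×1 = 4028 + 7740 + 5903 = 17671
P = 16266 / 17671 × 100 = 92.0491
Fisher = √(L × P) = √(90.5214 × 92.0491) = 91.2820

91.28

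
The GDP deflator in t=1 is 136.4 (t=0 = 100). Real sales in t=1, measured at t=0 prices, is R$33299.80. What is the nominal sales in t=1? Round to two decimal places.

Nominal = Real × (Index/100) = 33299.80 × (136.4/100)
        = 33299.80 × 1.364 = 45420.9272

45420.93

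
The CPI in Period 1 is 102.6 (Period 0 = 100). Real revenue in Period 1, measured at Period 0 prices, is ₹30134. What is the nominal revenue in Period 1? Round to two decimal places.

Nominal = Real × (Index/100) = 30134 × (102.6/100)
        = 30134 × 1.026 = 30917.4840

30917.48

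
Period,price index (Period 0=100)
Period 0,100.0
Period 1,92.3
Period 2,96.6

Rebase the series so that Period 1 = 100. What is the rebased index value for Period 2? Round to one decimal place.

Rebased(Period 2) = 96.6 / 92.3 × 100 = 104.6587

104.7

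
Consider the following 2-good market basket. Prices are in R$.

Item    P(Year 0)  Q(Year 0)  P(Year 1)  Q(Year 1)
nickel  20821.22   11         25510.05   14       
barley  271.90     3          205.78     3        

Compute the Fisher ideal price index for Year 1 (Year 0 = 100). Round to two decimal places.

122.37

Laspeyres component (base-period weights):
ΣP(Year 1)Q(Year 0) = 25510.05×11 + 205.78×3 = 280610.55 + 617.34 = 281227.89
ΣP(Year 0)Q(Year 0) = 20821.22×11 + 271.90×3 = 229033.42 + 815.7 = 229849.12
L = 281227.89 / 229849.12 × 100 = 122.3533
Paasche component (current-period weights):
ΣP(Year 1)Q(Year 1) = 25510.05×14 + 205.78×3 = 357140.7 + 617.34 = 357758.04
ΣP(Year 0)Q(Year 1) = 20821.22×14 + 271.90×3 = 291497.08 + 815.7 = 292312.78
P = 357758.04 / 292312.78 × 100 = 122.3888
Fisher = √(L × P) = √(122.3533 × 122.3888) = 122.3710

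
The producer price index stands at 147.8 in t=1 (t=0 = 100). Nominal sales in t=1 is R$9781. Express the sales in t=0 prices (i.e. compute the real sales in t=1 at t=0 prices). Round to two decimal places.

6617.73

Real = Nominal ÷ (Index/100) = 9781 ÷ (147.8/100)
     = 9781 ÷ 1.478 = 6617.7267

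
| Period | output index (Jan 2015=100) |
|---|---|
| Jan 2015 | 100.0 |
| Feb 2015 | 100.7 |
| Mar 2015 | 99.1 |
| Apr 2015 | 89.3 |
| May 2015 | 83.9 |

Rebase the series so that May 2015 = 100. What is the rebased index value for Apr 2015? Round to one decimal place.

106.4

Rebased(Apr 2015) = 89.3 / 83.9 × 100 = 106.4362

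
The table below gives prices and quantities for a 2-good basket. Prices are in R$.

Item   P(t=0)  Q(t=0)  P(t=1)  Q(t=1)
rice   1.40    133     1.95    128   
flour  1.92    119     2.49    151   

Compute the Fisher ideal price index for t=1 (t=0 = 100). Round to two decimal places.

133.68

Laspeyres component (base-period weights):
ΣP(t=1)Q(t=0) = 1.95×133 + 2.49×119 = 259.35 + 296.31 = 555.66
ΣP(t=0)Q(t=0) = 1.40×133 + 1.92×119 = 186.2 + 228.48 = 414.68
L = 555.66 / 414.68 × 100 = 133.9973
Paasche component (current-period weights):
ΣP(t=1)Q(t=1) = 1.95×128 + 2.49×151 = 249.6 + 375.99 = 625.59
ΣP(t=0)Q(t=1) = 1.40×128 + 1.92×151 = 179.2 + 289.92 = 469.12
P = 625.59 / 469.12 × 100 = 133.3539
Fisher = √(L × P) = √(133.9973 × 133.3539) = 133.6752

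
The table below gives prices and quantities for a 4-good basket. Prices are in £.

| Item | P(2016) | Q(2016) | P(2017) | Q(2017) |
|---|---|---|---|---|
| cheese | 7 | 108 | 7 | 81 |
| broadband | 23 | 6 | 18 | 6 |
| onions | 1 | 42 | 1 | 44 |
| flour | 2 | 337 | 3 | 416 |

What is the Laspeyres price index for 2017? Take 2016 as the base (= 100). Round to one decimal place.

Laspeyres price index uses base-period quantities as weights.
ΣP(2017)·Q(2016) = 7×108 + 18×6 + 1×42 + 3×337 = 756 + 108 + 42 + 1011 = 1917
ΣP(2016)·Q(2016) = 7×108 + 23×6 + 1×42 + 2×337 = 756 + 138 + 42 + 674 = 1610
Index = 1917 / 1610 × 100 = 119.0683

119.1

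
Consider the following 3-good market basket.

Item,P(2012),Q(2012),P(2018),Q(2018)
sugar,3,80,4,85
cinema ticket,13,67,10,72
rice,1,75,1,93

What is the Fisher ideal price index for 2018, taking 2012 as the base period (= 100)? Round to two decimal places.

Laspeyres component (base-period weights):
ΣP(2018)Q(2012) = 4×80 + 10×67 + 1×75 = 320 + 670 + 75 = 1065
ΣP(2012)Q(2012) = 3×80 + 13×67 + 1×75 = 240 + 871 + 75 = 1186
L = 1065 / 1186 × 100 = 89.7976
Paasche component (current-period weights):
ΣP(2018)Q(2018) = 4×85 + 10×72 + 1×93 = 340 + 720 + 93 = 1153
ΣP(2012)Q(2018) = 3×85 + 13×72 + 1×93 = 255 + 936 + 93 = 1284
P = 1153 / 1284 × 100 = 89.7975
Fisher = √(L × P) = √(89.7976 × 89.7975) = 89.7976

89.80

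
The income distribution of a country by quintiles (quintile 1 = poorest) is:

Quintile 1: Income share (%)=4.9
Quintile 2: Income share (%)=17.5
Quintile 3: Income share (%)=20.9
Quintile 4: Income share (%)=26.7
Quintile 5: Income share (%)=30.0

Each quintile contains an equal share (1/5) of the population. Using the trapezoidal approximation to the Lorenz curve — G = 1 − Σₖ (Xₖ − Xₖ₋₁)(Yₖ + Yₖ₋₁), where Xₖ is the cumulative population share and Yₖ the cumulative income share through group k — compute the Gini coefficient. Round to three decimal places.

0.238

Cumulative income shares Yₖ: 0.0490, 0.2240, 0.4330, 0.7000, 1.0000
Σ (Xₖ−Xₖ₋₁)(Yₖ+Yₖ₋₁) = (1/5)(0.0490+0.0000) + (1/5)(0.2240+0.0490) + (1/5)(0.4330+0.2240) + (1/5)(0.7000+0.4330) + (1/5)(1.0000+0.7000)
  = 0.0098 + 0.0546 + 0.1314 + 0.2266 + 0.3400 = 0.7624
G = 1 − 0.7624 = 0.2376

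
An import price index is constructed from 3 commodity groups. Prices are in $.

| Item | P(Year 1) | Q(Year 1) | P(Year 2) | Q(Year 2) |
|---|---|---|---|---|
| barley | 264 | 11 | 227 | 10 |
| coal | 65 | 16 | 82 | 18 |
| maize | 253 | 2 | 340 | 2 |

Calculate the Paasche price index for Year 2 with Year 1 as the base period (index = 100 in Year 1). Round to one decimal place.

102.5

Paasche price index uses current-period quantities as weights.
ΣP(Year 2)·Q(Year 2) = 227×10 + 82×18 + 340×2 = 2270 + 1476 + 680 = 4426
ΣP(Year 1)·Q(Year 2) = 264×10 + 65×18 + 253×2 = 2640 + 1170 + 506 = 4316
Index = 4426 / 4316 × 100 = 102.5487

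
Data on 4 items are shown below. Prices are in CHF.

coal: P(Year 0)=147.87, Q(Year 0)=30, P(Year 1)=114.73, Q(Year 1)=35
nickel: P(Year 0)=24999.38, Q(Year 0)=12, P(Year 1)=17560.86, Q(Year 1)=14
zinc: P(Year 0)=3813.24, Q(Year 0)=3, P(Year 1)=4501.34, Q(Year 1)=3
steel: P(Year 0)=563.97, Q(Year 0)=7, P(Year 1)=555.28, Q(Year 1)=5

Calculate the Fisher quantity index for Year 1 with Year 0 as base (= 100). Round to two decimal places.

115.22

Laspeyres component (base-period weights):
ΣP(Year 0)Q(Year 1) = 147.87×35 + 24999.38×14 + 3813.24×3 + 563.97×5 = 5175.45 + 349991.32 + 11439.72 + 2819.85 = 369426.34
ΣP(Year 0)Q(Year 0) = 147.87×30 + 24999.38×12 + 3813.24×3 + 563.97×7 = 4436.1 + 299992.56 + 11439.72 + 3947.79 = 319816.17
L = 369426.34 / 319816.17 × 100 = 115.5121
Paasche component (current-period weights):
ΣP(Year 1)Q(Year 1) = 114.73×35 + 17560.86×14 + 4501.34×3 + 555.28×5 = 4015.55 + 245852.04 + 13504.02 + 2776.4 = 266148.01
ΣP(Year 1)Q(Year 0) = 114.73×30 + 17560.86×12 + 4501.34×3 + 555.28×7 = 3441.9 + 210730.32 + 13504.02 + 3886.96 = 231563.2
P = 266148.01 / 231563.2 × 100 = 114.9354
Fisher = √(L × P) = √(115.5121 × 114.9354) = 115.2234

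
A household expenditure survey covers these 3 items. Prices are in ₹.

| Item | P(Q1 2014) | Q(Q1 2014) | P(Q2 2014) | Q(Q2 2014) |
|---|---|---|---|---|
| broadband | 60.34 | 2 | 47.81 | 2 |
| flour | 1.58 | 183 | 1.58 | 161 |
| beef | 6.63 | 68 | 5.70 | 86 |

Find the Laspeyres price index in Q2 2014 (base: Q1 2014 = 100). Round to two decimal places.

89.74

Laspeyres price index uses base-period quantities as weights.
ΣP(Q2 2014)·Q(Q1 2014) = 47.81×2 + 1.58×183 + 5.70×68 = 95.62 + 289.14 + 387.6 = 772.36
ΣP(Q1 2014)·Q(Q1 2014) = 60.34×2 + 1.58×183 + 6.63×68 = 120.68 + 289.14 + 450.84 = 860.66
Index = 772.36 / 860.66 × 100 = 89.7404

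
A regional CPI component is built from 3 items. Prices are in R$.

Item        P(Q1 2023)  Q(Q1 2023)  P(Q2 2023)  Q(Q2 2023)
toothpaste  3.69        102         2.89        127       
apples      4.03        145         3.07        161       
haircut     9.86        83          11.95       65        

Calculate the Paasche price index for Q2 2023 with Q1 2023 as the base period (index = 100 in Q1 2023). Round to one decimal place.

93.2

Paasche price index uses current-period quantities as weights.
ΣP(Q2 2023)·Q(Q2 2023) = 2.89×127 + 3.07×161 + 11.95×65 = 367.03 + 494.27 + 776.75 = 1638.05
ΣP(Q1 2023)·Q(Q2 2023) = 3.69×127 + 4.03×161 + 9.86×65 = 468.63 + 648.83 + 640.9 = 1758.36
Index = 1638.05 / 1758.36 × 100 = 93.1578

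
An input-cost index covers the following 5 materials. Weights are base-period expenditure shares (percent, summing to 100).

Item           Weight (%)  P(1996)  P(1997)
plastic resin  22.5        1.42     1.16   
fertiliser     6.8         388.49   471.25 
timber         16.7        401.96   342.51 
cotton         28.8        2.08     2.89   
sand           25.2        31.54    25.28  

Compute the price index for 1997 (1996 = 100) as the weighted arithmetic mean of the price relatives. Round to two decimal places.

101.07

plastic resin: 22.5 × (1.16/1.42) = 22.5 × 0.816901 = 18.3803
fertiliser: 6.8 × (471.25/388.49) = 6.8 × 1.213030 = 8.2486
timber: 16.7 × (342.51/401.96) = 16.7 × 0.852100 = 14.2301
cotton: 28.8 × (2.89/2.08) = 28.8 × 1.389423 = 40.0154
sand: 25.2 × (25.28/31.54) = 25.2 × 0.801522 = 20.1984
Index = Σ wᵢ·(p₁ᵢ/p₀ᵢ) = 18.3803 + 8.2486 + 14.2301 + 40.0154 + 20.1984 = 101.0727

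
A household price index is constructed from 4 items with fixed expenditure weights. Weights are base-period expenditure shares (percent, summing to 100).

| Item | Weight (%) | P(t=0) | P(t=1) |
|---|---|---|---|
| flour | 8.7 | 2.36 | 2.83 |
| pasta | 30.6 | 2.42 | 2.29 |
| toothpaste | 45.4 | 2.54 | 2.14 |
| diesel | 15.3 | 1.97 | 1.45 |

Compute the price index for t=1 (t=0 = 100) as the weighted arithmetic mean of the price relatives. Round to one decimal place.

flour: 8.7 × (2.83/2.36) = 8.7 × 1.199153 = 10.4326
pasta: 30.6 × (2.29/2.42) = 30.6 × 0.946281 = 28.9562
toothpaste: 45.4 × (2.14/2.54) = 45.4 × 0.842520 = 38.2504
diesel: 15.3 × (1.45/1.97) = 15.3 × 0.736041 = 11.2614
Index = Σ wᵢ·(p₁ᵢ/p₀ᵢ) = 10.4326 + 28.9562 + 38.2504 + 11.2614 = 88.9006

88.9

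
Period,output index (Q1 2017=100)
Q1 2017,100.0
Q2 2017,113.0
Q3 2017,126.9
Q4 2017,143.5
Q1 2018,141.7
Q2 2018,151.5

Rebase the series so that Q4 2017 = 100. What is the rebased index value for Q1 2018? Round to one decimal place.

98.7

Rebased(Q1 2018) = 141.7 / 143.5 × 100 = 98.7456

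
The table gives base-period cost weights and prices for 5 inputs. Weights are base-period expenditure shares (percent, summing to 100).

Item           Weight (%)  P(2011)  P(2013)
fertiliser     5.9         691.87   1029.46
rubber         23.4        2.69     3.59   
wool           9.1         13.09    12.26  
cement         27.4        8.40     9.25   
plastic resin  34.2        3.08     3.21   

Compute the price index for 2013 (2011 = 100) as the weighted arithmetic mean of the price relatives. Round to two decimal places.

fertiliser: 5.9 × (1029.46/691.87) = 5.9 × 1.487938 = 8.7788
rubber: 23.4 × (3.59/2.69) = 23.4 × 1.334572 = 31.2290
wool: 9.1 × (12.26/13.09) = 9.1 × 0.936593 = 8.5230
cement: 27.4 × (9.25/8.40) = 27.4 × 1.101190 = 30.1726
plastic resin: 34.2 × (3.21/3.08) = 34.2 × 1.042208 = 35.6435
Index = Σ wᵢ·(p₁ᵢ/p₀ᵢ) = 8.7788 + 31.2290 + 8.5230 + 30.1726 + 35.6435 = 114.3470

114.35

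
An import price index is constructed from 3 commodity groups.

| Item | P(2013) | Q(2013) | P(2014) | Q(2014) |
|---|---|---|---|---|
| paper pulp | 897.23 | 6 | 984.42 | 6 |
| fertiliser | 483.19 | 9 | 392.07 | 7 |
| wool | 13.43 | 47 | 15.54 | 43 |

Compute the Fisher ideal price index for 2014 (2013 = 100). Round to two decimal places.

98.91

Laspeyres component (base-period weights):
ΣP(2014)Q(2013) = 984.42×6 + 392.07×9 + 15.54×47 = 5906.52 + 3528.63 + 730.38 = 10165.53
ΣP(2013)Q(2013) = 897.23×6 + 483.19×9 + 13.43×47 = 5383.38 + 4348.71 + 631.21 = 10363.3
L = 10165.53 / 10363.3 × 100 = 98.0916
Paasche component (current-period weights):
ΣP(2014)Q(2014) = 984.42×6 + 392.07×7 + 15.54×43 = 5906.52 + 2744.49 + 668.22 = 9319.23
ΣP(2013)Q(2014) = 897.23×6 + 483.19×7 + 13.43×43 = 5383.38 + 3382.33 + 577.49 = 9343.2
P = 9319.23 / 9343.2 × 100 = 99.7434
Fisher = √(L × P) = √(98.0916 × 99.7434) = 98.9141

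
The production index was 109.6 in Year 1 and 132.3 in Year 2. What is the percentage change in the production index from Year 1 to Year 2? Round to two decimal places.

20.71%

Change = (132.3 − 109.6) / 109.6 × 100
       = 22.7 / 109.6 × 100 = 20.7117%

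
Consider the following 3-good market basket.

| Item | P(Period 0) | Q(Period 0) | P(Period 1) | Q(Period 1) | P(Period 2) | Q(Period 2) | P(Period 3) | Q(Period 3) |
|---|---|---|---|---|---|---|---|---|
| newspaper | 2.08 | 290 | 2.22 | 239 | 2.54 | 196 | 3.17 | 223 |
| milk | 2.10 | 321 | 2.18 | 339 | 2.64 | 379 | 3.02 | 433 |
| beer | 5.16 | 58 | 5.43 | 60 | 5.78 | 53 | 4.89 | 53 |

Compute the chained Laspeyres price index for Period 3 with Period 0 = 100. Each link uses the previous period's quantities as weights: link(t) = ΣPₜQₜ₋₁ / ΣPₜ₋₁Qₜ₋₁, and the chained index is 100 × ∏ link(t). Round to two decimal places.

Link Period 0→Period 1:
ΣP(Period 1)Q(Period 0) = 2.22×290 + 2.18×321 + 5.43×58 = 643.8 + 699.78 + 314.94 = 1658.52
ΣP(Period 0)Q(Period 0) = 2.08×290 + 2.10×321 + 5.16×58 = 603.2 + 674.1 + 299.28 = 1576.58
link = 1658.52/1576.58 = 1.051973
Link Period 1→Period 2:
ΣP(Period 2)Q(Period 1) = 2.54×239 + 2.64×339 + 5.78×60 = 607.06 + 894.96 + 346.8 = 1848.82
ΣP(Period 1)Q(Period 1) = 2.22×239 + 2.18×339 + 5.43×60 = 530.58 + 739.02 + 325.8 = 1595.4
link = 1848.82/1595.4 = 1.158844
Link Period 2→Period 3:
ΣP(Period 3)Q(Period 2) = 3.17×196 + 3.02×379 + 4.89×53 = 621.32 + 1144.58 + 259.17 = 2025.07
ΣP(Period 2)Q(Period 2) = 2.54×196 + 2.64×379 + 5.78×53 = 497.84 + 1000.56 + 306.34 = 1804.74
link = 2025.07/1804.74 = 1.122084
Chained index = 100 × 1.051973 × 1.158844 × 1.122084 = 136.7902

136.79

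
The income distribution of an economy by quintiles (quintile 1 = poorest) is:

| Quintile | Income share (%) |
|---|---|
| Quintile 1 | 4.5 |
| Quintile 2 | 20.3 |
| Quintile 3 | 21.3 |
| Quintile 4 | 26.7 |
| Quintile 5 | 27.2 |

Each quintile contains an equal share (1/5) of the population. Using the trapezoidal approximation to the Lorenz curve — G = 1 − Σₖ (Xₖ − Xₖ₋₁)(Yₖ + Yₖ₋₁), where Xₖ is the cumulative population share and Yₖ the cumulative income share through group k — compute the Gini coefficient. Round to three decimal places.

0.207

Cumulative income shares Yₖ: 0.0450, 0.2480, 0.4610, 0.7280, 1.0000
Σ (Xₖ−Xₖ₋₁)(Yₖ+Yₖ₋₁) = (1/5)(0.0450+0.0000) + (1/5)(0.2480+0.0450) + (1/5)(0.4610+0.2480) + (1/5)(0.7280+0.4610) + (1/5)(1.0000+0.7280)
  = 0.0090 + 0.0586 + 0.1418 + 0.2378 + 0.3456 = 0.7928
G = 1 − 0.7928 = 0.2072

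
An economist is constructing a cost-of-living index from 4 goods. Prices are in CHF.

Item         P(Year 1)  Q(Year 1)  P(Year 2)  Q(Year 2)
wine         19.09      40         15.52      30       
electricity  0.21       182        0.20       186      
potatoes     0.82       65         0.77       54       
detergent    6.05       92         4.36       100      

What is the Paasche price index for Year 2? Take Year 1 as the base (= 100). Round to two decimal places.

77.74

Paasche price index uses current-period quantities as weights.
ΣP(Year 2)·Q(Year 2) = 15.52×30 + 0.20×186 + 0.77×54 + 4.36×100 = 465.6 + 37.2 + 41.58 + 436 = 980.38
ΣP(Year 1)·Q(Year 2) = 19.09×30 + 0.21×186 + 0.82×54 + 6.05×100 = 572.7 + 39.06 + 44.28 + 605 = 1261.04
Index = 980.38 / 1261.04 × 100 = 77.7438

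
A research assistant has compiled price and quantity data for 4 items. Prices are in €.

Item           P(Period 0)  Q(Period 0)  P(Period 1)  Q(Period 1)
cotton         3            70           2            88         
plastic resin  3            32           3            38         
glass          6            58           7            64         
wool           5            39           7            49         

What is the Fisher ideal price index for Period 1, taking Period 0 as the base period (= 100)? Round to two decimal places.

Laspeyres component (base-period weights):
ΣP(Period 1)Q(Period 0) = 2×70 + 3×32 + 7×58 + 7×39 = 140 + 96 + 406 + 273 = 915
ΣP(Period 0)Q(Period 0) = 3×70 + 3×32 + 6×58 + 5×39 = 210 + 96 + 348 + 195 = 849
L = 915 / 849 × 100 = 107.7739
Paasche component (current-period weights):
ΣP(Period 1)Q(Period 1) = 2×88 + 3×38 + 7×64 + 7×49 = 176 + 114 + 448 + 343 = 1081
ΣP(Period 0)Q(Period 1) = 3×88 + 3×38 + 6×64 + 5×49 = 264 + 114 + 384 + 245 = 1007
P = 1081 / 1007 × 100 = 107.3486
Fisher = √(L × P) = √(107.7739 × 107.3486) = 107.5610

107.56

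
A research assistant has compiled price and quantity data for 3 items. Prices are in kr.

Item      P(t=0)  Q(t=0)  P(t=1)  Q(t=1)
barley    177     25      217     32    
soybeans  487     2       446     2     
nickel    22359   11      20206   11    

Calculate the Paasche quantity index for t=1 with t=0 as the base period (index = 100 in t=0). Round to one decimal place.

Paasche quantity index uses current-period prices as weights.
ΣP(t=1)·Q(t=1) = 217×32 + 446×2 + 20206×11 = 6944 + 892 + 222266 = 230102
ΣP(t=1)·Q(t=0) = 217×25 + 446×2 + 20206×11 = 5425 + 892 + 222266 = 228583
Index = 230102 / 228583 × 100 = 100.6645

100.7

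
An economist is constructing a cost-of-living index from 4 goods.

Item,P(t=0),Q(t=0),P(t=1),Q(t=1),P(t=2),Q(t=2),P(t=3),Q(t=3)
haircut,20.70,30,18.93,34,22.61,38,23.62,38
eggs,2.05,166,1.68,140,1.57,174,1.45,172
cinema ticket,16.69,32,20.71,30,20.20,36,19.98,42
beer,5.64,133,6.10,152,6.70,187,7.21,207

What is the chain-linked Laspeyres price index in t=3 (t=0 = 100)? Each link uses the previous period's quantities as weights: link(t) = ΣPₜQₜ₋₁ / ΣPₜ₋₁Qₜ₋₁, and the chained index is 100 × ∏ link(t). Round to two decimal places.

Link t=0→t=1:
ΣP(t=1)Q(t=0) = 18.93×30 + 1.68×166 + 20.71×32 + 6.10×133 = 567.9 + 278.88 + 662.72 + 811.3 = 2320.8
ΣP(t=0)Q(t=0) = 20.70×30 + 2.05×166 + 16.69×32 + 5.64×133 = 621 + 340.3 + 534.08 + 750.12 = 2245.5
link = 2320.8/2245.5 = 1.033534
Link t=1→t=2:
ΣP(t=2)Q(t=1) = 22.61×34 + 1.57×140 + 20.20×30 + 6.70×152 = 768.74 + 219.8 + 606 + 1018.4 = 2612.94
ΣP(t=1)Q(t=1) = 18.93×34 + 1.68×140 + 20.71×30 + 6.10×152 = 643.62 + 235.2 + 621.3 + 927.2 = 2427.32
link = 2612.94/2427.32 = 1.076471
Link t=2→t=3:
ΣP(t=3)Q(t=2) = 23.62×38 + 1.45×174 + 19.98×36 + 7.21×187 = 897.56 + 252.3 + 719.28 + 1348.27 = 3217.41
ΣP(t=2)Q(t=2) = 22.61×38 + 1.57×174 + 20.20×36 + 6.70×187 = 859.18 + 273.18 + 727.2 + 1252.9 = 3112.46
link = 3217.41/3112.46 = 1.033719
Chained index = 100 × 1.033534 × 1.076471 × 1.033719 = 115.0084

115.01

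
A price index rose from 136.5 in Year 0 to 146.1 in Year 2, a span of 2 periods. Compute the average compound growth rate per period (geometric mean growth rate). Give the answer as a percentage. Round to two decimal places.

Growth factor = (146.1/136.5)^(1/2) = (1.070330)^(1/2) = 1.034567
Growth rate = 1.034567 − 1 = 0.034567 = 3.4567%

3.46%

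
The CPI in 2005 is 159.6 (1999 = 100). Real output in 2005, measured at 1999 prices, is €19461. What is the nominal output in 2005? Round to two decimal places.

31059.76

Nominal = Real × (Index/100) = 19461 × (159.6/100)
        = 19461 × 1.596 = 31059.7560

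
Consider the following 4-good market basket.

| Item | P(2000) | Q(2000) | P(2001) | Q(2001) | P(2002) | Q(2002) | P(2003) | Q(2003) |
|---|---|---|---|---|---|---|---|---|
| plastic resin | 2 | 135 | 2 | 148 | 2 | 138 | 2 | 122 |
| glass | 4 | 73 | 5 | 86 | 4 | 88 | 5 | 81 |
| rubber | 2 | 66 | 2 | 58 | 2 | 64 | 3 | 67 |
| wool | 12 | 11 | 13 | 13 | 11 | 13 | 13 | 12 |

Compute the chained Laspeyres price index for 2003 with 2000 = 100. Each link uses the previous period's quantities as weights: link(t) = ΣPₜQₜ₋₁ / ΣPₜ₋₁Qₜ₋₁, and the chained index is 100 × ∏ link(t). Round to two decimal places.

Link 2000→2001:
ΣP(2001)Q(2000) = 2×135 + 5×73 + 2×66 + 13×11 = 270 + 365 + 132 + 143 = 910
ΣP(2000)Q(2000) = 2×135 + 4×73 + 2×66 + 12×11 = 270 + 292 + 132 + 132 = 826
link = 910/826 = 1.101695
Link 2001→2002:
ΣP(2002)Q(2001) = 2×148 + 4×86 + 2×58 + 11×13 = 296 + 344 + 116 + 143 = 899
ΣP(2001)Q(2001) = 2×148 + 5×86 + 2×58 + 13×13 = 296 + 430 + 116 + 169 = 1011
link = 899/1011 = 0.889219
Link 2002→2003:
ΣP(2003)Q(2002) = 2×138 + 5×88 + 3×64 + 13×13 = 276 + 440 + 192 + 169 = 1077
ΣP(2002)Q(2002) = 2×138 + 4×88 + 2×64 + 11×13 = 276 + 352 + 128 + 143 = 899
link = 1077/899 = 1.197998
Chained index = 100 × 1.101695 × 0.889219 × 1.197998 = 117.3616

117.36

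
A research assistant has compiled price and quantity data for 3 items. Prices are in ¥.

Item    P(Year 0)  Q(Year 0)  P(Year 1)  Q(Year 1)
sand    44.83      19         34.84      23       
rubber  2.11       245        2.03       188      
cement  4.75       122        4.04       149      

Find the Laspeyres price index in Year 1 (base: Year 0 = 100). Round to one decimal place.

84.8

Laspeyres price index uses base-period quantities as weights.
ΣP(Year 1)·Q(Year 0) = 34.84×19 + 2.03×245 + 4.04×122 = 661.96 + 497.35 + 492.88 = 1652.19
ΣP(Year 0)·Q(Year 0) = 44.83×19 + 2.11×245 + 4.75×122 = 851.77 + 516.95 + 579.5 = 1948.22
Index = 1652.19 / 1948.22 × 100 = 84.8051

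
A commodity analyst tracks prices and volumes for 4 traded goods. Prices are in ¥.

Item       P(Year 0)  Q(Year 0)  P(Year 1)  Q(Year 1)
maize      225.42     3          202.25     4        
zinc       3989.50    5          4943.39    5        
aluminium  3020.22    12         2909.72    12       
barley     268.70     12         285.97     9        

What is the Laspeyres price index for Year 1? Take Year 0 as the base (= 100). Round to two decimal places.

Laspeyres price index uses base-period quantities as weights.
ΣP(Year 1)·Q(Year 0) = 202.25×3 + 4943.39×5 + 2909.72×12 + 285.97×12 = 606.75 + 24716.95 + 34916.64 + 3431.64 = 63671.98
ΣP(Year 0)·Q(Year 0) = 225.42×3 + 3989.50×5 + 3020.22×12 + 268.70×12 = 676.26 + 19947.5 + 36242.64 + 3224.4 = 60090.8
Index = 63671.98 / 60090.8 × 100 = 105.9596

105.96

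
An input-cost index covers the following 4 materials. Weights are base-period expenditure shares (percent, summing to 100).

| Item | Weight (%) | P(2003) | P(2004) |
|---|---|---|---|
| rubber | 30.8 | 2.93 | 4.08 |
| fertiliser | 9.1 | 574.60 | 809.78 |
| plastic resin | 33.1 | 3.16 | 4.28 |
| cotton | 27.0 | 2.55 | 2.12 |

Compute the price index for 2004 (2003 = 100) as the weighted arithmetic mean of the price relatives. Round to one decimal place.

rubber: 30.8 × (4.08/2.93) = 30.8 × 1.392491 = 42.8887
fertiliser: 9.1 × (809.78/574.60) = 9.1 × 1.409293 = 12.8246
plastic resin: 33.1 × (4.28/3.16) = 33.1 × 1.354430 = 44.8316
cotton: 27.0 × (2.12/2.55) = 27.0 × 0.831373 = 22.4471
Index = Σ wᵢ·(p₁ᵢ/p₀ᵢ) = 42.8887 + 12.8246 + 44.8316 + 22.4471 = 122.9920

123.0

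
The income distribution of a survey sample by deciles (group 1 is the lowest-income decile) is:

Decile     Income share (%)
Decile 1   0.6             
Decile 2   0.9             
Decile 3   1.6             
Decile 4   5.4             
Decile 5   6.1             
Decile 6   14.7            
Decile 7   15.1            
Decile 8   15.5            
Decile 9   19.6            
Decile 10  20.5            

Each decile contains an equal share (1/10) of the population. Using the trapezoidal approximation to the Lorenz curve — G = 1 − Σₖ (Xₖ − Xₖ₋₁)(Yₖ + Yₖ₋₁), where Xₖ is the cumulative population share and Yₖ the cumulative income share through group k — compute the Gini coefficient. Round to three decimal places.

Cumulative income shares Yₖ: 0.0060, 0.0150, 0.0310, 0.0850, 0.1460, 0.2930, 0.4440, 0.5990, 0.7950, 1.0000
Σ (Xₖ−Xₖ₋₁)(Yₖ+Yₖ₋₁) = (1/10)(0.0060+0.0000) + (1/10)(0.0150+0.0060) + (1/10)(0.0310+0.0150) + (1/10)(0.0850+0.0310) + (1/10)(0.1460+0.0850) + (1/10)(0.2930+0.1460) + (1/10)(0.4440+0.2930) + (1/10)(0.5990+0.4440) + (1/10)(0.7950+0.5990) + (1/10)(1.0000+0.7950)
  = 0.0006 + 0.0021 + 0.0046 + 0.0116 + 0.0231 + 0.0439 + 0.0737 + 0.1043 + 0.1394 + 0.1795 = 0.5828
G = 1 − 0.5828 = 0.4172

0.417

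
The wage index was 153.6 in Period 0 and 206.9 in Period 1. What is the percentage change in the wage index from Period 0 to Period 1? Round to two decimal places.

34.70%

Change = (206.9 − 153.6) / 153.6 × 100
       = 53.3 / 153.6 × 100 = 34.7005%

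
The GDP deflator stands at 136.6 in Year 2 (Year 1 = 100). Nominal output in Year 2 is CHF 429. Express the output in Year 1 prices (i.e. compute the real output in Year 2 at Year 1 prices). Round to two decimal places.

314.06

Real = Nominal ÷ (Index/100) = 429 ÷ (136.6/100)
     = 429 ÷ 1.366 = 314.0556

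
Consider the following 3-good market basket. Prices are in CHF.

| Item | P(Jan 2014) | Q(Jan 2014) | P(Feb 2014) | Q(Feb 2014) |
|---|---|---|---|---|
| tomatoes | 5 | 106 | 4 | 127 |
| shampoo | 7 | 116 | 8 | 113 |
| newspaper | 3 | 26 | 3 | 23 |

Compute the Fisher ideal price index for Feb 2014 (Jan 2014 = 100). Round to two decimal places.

99.88

Laspeyres component (base-period weights):
ΣP(Feb 2014)Q(Jan 2014) = 4×106 + 8×116 + 3×26 = 424 + 928 + 78 = 1430
ΣP(Jan 2014)Q(Jan 2014) = 5×106 + 7×116 + 3×26 = 530 + 812 + 78 = 1420
L = 1430 / 1420 × 100 = 100.7042
Paasche component (current-period weights):
ΣP(Feb 2014)Q(Feb 2014) = 4×127 + 8×113 + 3×23 = 508 + 904 + 69 = 1481
ΣP(Jan 2014)Q(Feb 2014) = 5×127 + 7×113 + 3×23 = 635 + 791 + 69 = 1495
P = 1481 / 1495 × 100 = 99.0635
Fisher = √(L × P) = √(100.7042 × 99.0635) = 99.8805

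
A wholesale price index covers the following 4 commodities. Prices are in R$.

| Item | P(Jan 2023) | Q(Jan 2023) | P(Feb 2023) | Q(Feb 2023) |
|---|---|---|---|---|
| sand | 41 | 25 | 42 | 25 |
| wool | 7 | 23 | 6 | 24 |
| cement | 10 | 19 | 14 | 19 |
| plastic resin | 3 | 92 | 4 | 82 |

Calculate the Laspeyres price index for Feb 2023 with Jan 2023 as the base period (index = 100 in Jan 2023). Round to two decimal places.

110.29

Laspeyres price index uses base-period quantities as weights.
ΣP(Feb 2023)·Q(Jan 2023) = 42×25 + 6×23 + 14×19 + 4×92 = 1050 + 138 + 266 + 368 = 1822
ΣP(Jan 2023)·Q(Jan 2023) = 41×25 + 7×23 + 10×19 + 3×92 = 1025 + 161 + 190 + 276 = 1652
Index = 1822 / 1652 × 100 = 110.2906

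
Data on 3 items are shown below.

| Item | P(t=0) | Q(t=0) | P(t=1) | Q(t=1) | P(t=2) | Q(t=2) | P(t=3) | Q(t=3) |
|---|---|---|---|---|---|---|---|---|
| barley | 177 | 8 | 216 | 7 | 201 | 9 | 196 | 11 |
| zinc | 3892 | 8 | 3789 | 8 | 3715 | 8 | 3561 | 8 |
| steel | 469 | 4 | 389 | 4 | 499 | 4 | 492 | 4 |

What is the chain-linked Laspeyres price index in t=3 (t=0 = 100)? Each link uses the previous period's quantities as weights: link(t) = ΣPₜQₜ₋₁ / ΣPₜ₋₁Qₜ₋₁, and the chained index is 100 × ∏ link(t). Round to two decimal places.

93.06

Link t=0→t=1:
ΣP(t=1)Q(t=0) = 216×8 + 3789×8 + 389×4 = 1728 + 30312 + 1556 = 33596
ΣP(t=0)Q(t=0) = 177×8 + 3892×8 + 469×4 = 1416 + 31136 + 1876 = 34428
link = 33596/34428 = 0.975834
Link t=1→t=2:
ΣP(t=2)Q(t=1) = 201×7 + 3715×8 + 499×4 = 1407 + 29720 + 1996 = 33123
ΣP(t=1)Q(t=1) = 216×7 + 3789×8 + 389×4 = 1512 + 30312 + 1556 = 33380
link = 33123/33380 = 0.992301
Link t=2→t=3:
ΣP(t=3)Q(t=2) = 196×9 + 3561×8 + 492×4 = 1764 + 28488 + 1968 = 32220
ΣP(t=2)Q(t=2) = 201×9 + 3715×8 + 499×4 = 1809 + 29720 + 1996 = 33525
link = 32220/33525 = 0.961074
Chained index = 100 × 0.975834 × 0.992301 × 0.961074 = 93.0627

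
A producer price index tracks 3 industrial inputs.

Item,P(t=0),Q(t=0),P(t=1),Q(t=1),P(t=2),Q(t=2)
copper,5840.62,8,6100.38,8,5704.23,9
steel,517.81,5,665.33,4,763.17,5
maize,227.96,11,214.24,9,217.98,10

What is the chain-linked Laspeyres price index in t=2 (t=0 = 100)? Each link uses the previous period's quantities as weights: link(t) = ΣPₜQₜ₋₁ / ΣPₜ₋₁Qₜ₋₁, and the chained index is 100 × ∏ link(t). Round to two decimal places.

99.74

Link t=0→t=1:
ΣP(t=1)Q(t=0) = 6100.38×8 + 665.33×5 + 214.24×11 = 48803.04 + 3326.65 + 2356.64 = 54486.33
ΣP(t=0)Q(t=0) = 5840.62×8 + 517.81×5 + 227.96×11 = 46724.96 + 2589.05 + 2507.56 = 51821.57
link = 54486.33/51821.57 = 1.051422
Link t=1→t=2:
ΣP(t=2)Q(t=1) = 5704.23×8 + 763.17×4 + 217.98×9 = 45633.84 + 3052.68 + 1961.82 = 50648.34
ΣP(t=1)Q(t=1) = 6100.38×8 + 665.33×4 + 214.24×9 = 48803.04 + 2661.32 + 1928.16 = 53392.52
link = 50648.34/53392.52 = 0.948604
Chained index = 100 × 1.051422 × 0.948604 = 99.7383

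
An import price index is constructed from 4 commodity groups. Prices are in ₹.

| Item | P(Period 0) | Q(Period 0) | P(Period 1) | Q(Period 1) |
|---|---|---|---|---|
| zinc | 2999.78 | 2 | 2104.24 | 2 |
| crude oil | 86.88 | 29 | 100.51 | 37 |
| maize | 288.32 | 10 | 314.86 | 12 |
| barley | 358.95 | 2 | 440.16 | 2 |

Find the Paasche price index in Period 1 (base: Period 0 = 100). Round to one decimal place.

94.0

Paasche price index uses current-period quantities as weights.
ΣP(Period 1)·Q(Period 1) = 2104.24×2 + 100.51×37 + 314.86×12 + 440.16×2 = 4208.48 + 3718.87 + 3778.32 + 880.32 = 12585.99
ΣP(Period 0)·Q(Period 1) = 2999.78×2 + 86.88×37 + 288.32×12 + 358.95×2 = 5999.56 + 3214.56 + 3459.84 + 717.9 = 13391.86
Index = 12585.99 / 13391.86 × 100 = 93.9824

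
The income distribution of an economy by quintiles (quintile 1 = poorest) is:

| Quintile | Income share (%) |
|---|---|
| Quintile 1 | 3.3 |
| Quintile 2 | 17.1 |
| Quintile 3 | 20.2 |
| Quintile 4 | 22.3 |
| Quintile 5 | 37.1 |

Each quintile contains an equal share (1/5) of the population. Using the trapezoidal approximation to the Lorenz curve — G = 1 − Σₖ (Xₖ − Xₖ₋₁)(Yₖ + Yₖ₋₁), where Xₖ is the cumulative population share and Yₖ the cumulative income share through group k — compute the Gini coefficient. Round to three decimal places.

Cumulative income shares Yₖ: 0.0330, 0.2040, 0.4060, 0.6290, 1.0000
Σ (Xₖ−Xₖ₋₁)(Yₖ+Yₖ₋₁) = (1/5)(0.0330+0.0000) + (1/5)(0.2040+0.0330) + (1/5)(0.4060+0.2040) + (1/5)(0.6290+0.4060) + (1/5)(1.0000+0.6290)
  = 0.0066 + 0.0474 + 0.1220 + 0.2070 + 0.3258 = 0.7088
G = 1 − 0.7088 = 0.2912

0.291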